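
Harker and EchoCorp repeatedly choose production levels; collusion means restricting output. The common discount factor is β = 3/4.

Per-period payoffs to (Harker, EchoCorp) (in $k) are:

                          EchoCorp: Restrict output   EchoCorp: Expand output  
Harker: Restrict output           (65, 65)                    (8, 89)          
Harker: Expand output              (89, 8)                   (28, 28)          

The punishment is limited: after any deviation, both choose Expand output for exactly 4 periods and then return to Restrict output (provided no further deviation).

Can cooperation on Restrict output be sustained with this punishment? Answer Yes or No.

Yes

A one-shot deviation gives 89 now, then 28 for 4 periods, then back to 65.
Gain from deviating: (89−65) today; loss: (65−28) in each of the next 4 periods.
No-deviation condition: (65−28)(β+…+β^4) ≥ 89−65, i.e. β+…+β^4 ≥ 24/37.
At β = 3/4: β+…+β^4 = 2.0508 ≥ 0.6486.
So cooperation is sustainable.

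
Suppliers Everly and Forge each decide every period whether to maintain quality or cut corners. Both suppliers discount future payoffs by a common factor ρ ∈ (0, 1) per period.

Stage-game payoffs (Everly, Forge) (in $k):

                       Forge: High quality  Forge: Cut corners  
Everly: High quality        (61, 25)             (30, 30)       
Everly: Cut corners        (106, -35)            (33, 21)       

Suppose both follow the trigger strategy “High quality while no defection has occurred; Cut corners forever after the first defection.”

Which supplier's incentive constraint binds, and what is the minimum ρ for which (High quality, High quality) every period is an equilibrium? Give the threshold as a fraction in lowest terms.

Everly; ρ ≥ 45/73

Everly: cooperation gives 61 each period; deviation gives 106 once then 33 forever.
  61/(1−ρ) ≥ 106 + 33ρ/(1−ρ) ⇒ ρ ≥ 45/73.
Forge: cooperation gives 25 each period; deviation gives 30 once then 21 forever.
  ρ ≥ 5/9.
Both must hold, so the binding constraint is Everly's: ρ ≥ 45/73.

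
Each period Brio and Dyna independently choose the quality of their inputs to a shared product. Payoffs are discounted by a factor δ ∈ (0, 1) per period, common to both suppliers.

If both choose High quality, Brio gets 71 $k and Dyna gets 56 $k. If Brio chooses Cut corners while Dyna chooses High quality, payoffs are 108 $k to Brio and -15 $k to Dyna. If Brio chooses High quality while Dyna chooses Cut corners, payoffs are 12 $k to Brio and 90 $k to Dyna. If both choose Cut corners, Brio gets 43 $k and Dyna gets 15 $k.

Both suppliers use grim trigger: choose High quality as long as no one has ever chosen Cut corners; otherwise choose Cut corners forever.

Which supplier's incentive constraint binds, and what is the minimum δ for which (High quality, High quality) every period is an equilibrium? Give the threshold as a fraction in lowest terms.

Brio's threshold: (108−71)/(108−43) = 37/65.
Dyna's threshold: (90−56)/(90−15) = 34/75.
37/65 > 34/75, so Brio binds and δ* = 37/65.

Brio; δ ≥ 37/65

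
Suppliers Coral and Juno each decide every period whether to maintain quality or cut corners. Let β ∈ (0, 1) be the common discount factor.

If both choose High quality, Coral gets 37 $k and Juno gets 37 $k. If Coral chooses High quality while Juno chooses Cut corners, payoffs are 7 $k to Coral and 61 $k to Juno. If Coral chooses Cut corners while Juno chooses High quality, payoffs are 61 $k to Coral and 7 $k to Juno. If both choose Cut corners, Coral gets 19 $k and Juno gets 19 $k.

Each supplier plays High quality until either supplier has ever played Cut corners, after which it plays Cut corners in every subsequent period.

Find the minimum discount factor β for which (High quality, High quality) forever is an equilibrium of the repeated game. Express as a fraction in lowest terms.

Cooperation forever yields 37 each period: 37/(1−β).
Deviating yields 61 once, then 19 forever: 61 + 19β/(1−β).
No profitable deviation requires 37/(1−β) ≥ 61 + 19β/(1−β).
Multiplying by (1−β): 37 ≥ 61(1−β) + 19β = 61 − 42β.
So 42β ≥ 24, i.e. β ≥ 24/42 = 4/7.

4/7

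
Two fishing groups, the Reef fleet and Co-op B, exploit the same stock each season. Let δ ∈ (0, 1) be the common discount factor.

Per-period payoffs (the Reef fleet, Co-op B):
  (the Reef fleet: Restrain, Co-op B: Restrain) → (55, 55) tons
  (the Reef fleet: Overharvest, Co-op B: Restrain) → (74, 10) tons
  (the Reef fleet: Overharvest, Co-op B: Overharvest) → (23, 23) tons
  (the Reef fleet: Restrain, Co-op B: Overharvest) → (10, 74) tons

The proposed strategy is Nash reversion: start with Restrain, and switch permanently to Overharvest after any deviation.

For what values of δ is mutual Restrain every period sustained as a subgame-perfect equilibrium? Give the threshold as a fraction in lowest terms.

19/51

55/(1−δ) ≥ 74 + 23δ/(1−δ)
55 ≥ 74 − 51δ
δ ≥ 19/51.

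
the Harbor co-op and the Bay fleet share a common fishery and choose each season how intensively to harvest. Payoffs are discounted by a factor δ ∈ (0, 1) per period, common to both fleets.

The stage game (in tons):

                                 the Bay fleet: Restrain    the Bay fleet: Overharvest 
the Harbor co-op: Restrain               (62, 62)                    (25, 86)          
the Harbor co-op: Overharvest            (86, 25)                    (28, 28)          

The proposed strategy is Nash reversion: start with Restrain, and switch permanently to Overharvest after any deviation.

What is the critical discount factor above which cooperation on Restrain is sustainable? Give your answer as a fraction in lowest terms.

One-period gain from deviating is 86 − 62 = 24. The loss is 62 − 28 = 34 in every subsequent period, with present value 34·δ/(1−δ).
Deviation is unprofitable when 34·δ/(1−δ) ≥ 24, i.e. δ/(1−δ) ≥ 12/17.
Equivalently δ ≥ 24/(24+34) = 12/29.

12/29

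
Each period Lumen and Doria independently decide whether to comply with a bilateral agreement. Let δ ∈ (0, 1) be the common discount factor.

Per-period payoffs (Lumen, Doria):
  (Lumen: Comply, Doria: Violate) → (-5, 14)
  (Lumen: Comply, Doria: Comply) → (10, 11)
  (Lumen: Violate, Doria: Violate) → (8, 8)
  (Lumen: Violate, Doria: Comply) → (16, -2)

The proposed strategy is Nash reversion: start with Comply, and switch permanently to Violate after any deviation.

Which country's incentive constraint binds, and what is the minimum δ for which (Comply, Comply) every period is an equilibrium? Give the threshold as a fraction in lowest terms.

Lumen; δ ≥ 3/4

For Lumen: deviation gain 16−10 = 6, per-period punishment loss 10−8 = 2. IC gives δ ≥ 6/8 = 3/4.
For Doria: gain 3, loss 3 per period, so δ ≥ 3/6 = 1/2.
The tighter constraint is Lumen's, so cooperation needs δ ≥ 3/4.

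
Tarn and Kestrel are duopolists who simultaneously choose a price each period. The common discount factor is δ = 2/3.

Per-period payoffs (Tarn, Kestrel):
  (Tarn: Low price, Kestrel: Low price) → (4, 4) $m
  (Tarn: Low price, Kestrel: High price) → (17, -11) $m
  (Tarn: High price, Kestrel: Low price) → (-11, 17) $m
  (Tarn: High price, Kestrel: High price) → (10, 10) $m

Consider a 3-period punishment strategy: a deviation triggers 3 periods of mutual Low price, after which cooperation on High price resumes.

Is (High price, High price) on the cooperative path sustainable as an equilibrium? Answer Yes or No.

IC: δ+…+δ^3 ≥ (17−10)/(10−4) = 7/6.
At δ = 2/3: partial sum = 1.4074 ≥ 1.1667. Cooperation sustainable.

Yes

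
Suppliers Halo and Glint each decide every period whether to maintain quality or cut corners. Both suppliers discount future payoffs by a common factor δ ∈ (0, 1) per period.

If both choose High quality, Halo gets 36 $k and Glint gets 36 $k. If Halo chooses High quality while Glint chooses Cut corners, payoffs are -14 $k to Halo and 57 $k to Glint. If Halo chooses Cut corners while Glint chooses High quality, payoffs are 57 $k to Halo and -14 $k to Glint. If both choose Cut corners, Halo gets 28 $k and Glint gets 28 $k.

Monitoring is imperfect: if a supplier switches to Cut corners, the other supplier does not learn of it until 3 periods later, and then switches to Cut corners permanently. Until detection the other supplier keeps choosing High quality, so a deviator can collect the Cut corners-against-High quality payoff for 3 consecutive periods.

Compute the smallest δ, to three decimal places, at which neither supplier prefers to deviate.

0.898

Deviating for the 3 undetected periods gains 57−36 = 21 per period over cooperation, then loses 36−28 = 8 per period forever once punishment starts.
Gain: 21(1 + δ + … + δ^2); loss: 8·δ^3/(1−δ).
No profitable deviation ⇔ 21(1−δ^3) ≤ 8·δ^3, i.e. δ^3 ≥ 21/(21+8) = 21/29.
Hence δ ≥ (21/29)^(1/3) ≈ 0.898.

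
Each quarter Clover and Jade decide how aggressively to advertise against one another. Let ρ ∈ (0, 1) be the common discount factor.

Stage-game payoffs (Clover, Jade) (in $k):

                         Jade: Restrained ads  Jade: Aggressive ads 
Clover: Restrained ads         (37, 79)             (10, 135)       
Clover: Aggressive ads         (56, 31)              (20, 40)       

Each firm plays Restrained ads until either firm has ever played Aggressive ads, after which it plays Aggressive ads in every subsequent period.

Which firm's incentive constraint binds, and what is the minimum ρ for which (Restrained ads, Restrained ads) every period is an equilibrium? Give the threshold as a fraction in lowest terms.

Jade; ρ ≥ 56/95

Clover's threshold: (56−37)/(56−20) = 19/36.
Jade's threshold: (135−79)/(135−40) = 56/95.
19/36 < 56/95, so Jade binds and ρ* = 56/95.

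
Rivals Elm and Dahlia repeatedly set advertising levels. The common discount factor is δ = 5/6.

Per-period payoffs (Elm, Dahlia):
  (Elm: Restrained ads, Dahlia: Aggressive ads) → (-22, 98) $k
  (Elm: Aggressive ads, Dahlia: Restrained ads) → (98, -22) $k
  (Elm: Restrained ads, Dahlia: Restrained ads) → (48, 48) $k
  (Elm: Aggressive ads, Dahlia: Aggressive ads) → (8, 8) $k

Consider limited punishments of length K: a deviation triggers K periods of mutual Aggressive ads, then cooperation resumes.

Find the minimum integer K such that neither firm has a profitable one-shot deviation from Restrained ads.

No profitable deviation requires (48−8)(δ+…+δ^K) ≥ 98−48, i.e. δ+…+δ^K ≥ 5/4 ≈ 1.2500.
With δ = 5/6, the partial sums are K=1: 0.8333, K=2: 1.5278.
K = 2 is the first length at which the sum reaches 1.2500.

2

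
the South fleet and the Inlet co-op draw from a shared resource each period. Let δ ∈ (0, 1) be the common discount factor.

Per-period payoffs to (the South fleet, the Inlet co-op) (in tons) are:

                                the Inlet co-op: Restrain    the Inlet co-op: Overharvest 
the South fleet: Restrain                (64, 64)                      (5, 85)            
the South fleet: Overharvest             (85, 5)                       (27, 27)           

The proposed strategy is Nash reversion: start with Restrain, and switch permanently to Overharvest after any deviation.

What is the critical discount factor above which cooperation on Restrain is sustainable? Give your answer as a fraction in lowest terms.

One-period gain from deviating is 85 − 64 = 21. The loss is 64 − 27 = 37 in every subsequent period, with present value 37·δ/(1−δ).
Deviation is unprofitable when 37·δ/(1−δ) ≥ 21, i.e. δ/(1−δ) ≥ 21/37.
Equivalently δ ≥ 21/(21+37) = 21/58.

21/58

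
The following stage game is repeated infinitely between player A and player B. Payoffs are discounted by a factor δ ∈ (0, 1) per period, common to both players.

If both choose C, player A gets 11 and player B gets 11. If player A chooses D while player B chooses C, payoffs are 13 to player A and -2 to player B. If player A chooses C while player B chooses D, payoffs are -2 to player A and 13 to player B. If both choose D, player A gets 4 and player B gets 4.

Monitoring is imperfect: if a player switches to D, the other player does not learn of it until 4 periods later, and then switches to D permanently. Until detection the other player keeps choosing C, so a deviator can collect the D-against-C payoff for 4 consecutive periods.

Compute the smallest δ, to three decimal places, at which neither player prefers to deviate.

0.687

A deviator earns 13 for 4 periods, then 4 forever; cooperating earns 11 forever. Multiplying the IC by (1−δ):
11 ≥ 13(1−δ^4) + 4δ^4, so 9·δ^4 ≥ 2 and δ^4 ≥ 2/9.
δ ≥ (2/9)^(1/4) ≈ 0.687.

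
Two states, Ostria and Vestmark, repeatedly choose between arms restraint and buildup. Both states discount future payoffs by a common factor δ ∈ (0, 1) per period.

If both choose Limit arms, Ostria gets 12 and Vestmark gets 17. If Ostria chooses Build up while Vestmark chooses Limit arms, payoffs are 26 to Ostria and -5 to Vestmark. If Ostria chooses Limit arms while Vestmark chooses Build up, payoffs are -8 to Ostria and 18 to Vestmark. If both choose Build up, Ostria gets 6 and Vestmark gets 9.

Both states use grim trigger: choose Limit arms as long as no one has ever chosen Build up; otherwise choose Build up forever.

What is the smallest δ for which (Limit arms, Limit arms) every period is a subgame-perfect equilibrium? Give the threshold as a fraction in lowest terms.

Ostria: cooperation gives 12 each period; deviation gives 26 once then 6 forever.
  12/(1−δ) ≥ 26 + 6δ/(1−δ) ⇒ δ ≥ 14/20 = 7/10.
Vestmark: cooperation gives 17 each period; deviation gives 18 once then 9 forever.
  δ ≥ 1/9.
Both must hold, so the binding constraint is Ostria's: δ ≥ 7/10.

7/10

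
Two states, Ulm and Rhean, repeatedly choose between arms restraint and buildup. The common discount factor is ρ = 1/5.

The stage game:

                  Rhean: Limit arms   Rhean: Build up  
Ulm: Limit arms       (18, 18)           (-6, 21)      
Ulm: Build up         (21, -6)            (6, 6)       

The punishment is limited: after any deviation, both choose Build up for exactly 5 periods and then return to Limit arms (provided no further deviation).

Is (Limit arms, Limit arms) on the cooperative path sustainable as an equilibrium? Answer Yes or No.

No

IC: ρ+…+ρ^5 ≥ (21−18)/(18−6) = 1/4.
At ρ = 1/5: partial sum = 0.2499 < 0.2500. Cooperation not sustainable.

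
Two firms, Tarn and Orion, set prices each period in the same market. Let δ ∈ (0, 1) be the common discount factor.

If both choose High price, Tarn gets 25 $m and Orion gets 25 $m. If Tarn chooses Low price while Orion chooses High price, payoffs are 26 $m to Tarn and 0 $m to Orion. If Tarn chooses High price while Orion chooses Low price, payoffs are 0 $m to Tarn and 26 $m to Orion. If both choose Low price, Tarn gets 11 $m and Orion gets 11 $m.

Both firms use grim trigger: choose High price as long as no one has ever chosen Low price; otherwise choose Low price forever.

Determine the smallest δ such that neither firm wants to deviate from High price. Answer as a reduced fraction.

1/15

25/(1−δ) ≥ 26 + 11δ/(1−δ)
25 ≥ 26 − 15δ
δ ≥ 1/15.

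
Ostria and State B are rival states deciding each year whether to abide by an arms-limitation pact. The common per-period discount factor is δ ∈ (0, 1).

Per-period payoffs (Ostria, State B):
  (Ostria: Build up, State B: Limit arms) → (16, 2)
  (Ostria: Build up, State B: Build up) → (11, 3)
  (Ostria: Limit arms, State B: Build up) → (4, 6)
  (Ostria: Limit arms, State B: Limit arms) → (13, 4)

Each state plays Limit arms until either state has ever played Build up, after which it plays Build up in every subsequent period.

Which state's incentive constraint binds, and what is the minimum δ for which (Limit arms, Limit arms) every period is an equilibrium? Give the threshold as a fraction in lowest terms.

State B; δ ≥ 2/3

Ostria: cooperation gives 13 each period; deviation gives 16 once then 11 forever.
  13/(1−δ) ≥ 16 + 11δ/(1−δ) ⇒ δ ≥ 3/5.
State B: cooperation gives 4 each period; deviation gives 6 once then 3 forever.
  δ ≥ 2/3.
Both must hold, so the binding constraint is State B's: δ ≥ 2/3.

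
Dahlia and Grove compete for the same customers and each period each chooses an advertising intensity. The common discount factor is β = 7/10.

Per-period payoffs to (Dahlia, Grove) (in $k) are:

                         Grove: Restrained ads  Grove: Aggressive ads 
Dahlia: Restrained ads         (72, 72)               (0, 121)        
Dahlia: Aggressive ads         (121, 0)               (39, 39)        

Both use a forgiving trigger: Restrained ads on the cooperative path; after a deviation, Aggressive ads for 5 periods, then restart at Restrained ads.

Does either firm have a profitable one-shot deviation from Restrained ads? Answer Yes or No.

No

A one-shot deviation gives 121 now, then 39 for 5 periods, then back to 72.
Gain from deviating: (121−72) today; loss: (72−39) in each of the next 5 periods.
No-deviation condition: (72−39)(β+…+β^5) ≥ 121−72, i.e. β+…+β^5 ≥ 49/33.
At β = 7/10: β+…+β^5 = 1.9412 ≥ 1.4848.
So cooperation is sustainable.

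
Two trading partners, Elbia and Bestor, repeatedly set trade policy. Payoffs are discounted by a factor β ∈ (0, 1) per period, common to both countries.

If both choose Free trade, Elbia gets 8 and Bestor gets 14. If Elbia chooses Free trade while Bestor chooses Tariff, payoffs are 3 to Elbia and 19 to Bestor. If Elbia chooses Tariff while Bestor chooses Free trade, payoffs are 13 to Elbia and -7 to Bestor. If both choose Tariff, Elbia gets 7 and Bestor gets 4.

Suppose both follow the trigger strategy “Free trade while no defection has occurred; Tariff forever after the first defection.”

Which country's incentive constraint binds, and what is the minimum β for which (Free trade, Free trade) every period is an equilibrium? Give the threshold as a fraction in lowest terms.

Elbia; β ≥ 5/6

For Elbia: deviation gain 13−8 = 5, per-period punishment loss 8−7 = 1. IC gives β ≥ 5/6.
For Bestor: gain 5, loss 10 per period, so β ≥ 5/15 = 1/3.
The tighter constraint is Elbia's, so cooperation needs β ≥ 5/6.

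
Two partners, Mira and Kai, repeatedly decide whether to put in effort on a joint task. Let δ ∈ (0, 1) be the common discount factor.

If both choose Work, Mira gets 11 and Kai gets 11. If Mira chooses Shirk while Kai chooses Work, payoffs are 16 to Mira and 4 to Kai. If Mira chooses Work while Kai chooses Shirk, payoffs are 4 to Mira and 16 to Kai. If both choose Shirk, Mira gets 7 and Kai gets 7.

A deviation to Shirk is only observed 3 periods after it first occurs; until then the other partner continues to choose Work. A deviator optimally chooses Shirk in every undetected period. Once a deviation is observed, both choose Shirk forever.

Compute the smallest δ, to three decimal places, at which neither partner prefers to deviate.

0.822

A deviator earns 16 for 3 periods, then 7 forever; cooperating earns 11 forever. Multiplying the IC by (1−δ):
11 ≥ 16(1−δ^3) + 7δ^3, so 9·δ^3 ≥ 5 and δ^3 ≥ 5/9.
δ ≥ (5/9)^(1/3) ≈ 0.822.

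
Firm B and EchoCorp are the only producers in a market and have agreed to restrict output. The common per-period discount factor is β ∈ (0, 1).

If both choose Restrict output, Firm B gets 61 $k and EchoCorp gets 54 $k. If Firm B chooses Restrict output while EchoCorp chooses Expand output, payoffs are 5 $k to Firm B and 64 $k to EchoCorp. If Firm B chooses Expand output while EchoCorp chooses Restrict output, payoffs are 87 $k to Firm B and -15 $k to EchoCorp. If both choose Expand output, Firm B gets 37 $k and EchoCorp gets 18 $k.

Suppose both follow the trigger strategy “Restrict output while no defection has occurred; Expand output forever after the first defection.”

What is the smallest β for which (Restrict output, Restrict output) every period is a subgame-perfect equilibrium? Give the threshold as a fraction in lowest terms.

13/25

For Firm B: deviation gain 87−61 = 26, per-period punishment loss 61−37 = 24. IC gives β ≥ 26/50 = 13/25.
For EchoCorp: gain 10, loss 36 per period, so β ≥ 10/46 = 5/23.
The tighter constraint is Firm B's, so cooperation needs β ≥ 13/25.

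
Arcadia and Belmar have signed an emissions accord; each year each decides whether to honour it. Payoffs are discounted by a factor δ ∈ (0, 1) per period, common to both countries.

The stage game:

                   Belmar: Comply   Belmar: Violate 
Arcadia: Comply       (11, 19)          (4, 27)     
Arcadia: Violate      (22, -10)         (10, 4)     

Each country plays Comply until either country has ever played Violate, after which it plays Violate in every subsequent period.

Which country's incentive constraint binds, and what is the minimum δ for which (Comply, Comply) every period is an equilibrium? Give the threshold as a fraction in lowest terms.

Arcadia: cooperation gives 11 each period; deviation gives 22 once then 10 forever.
  11/(1−δ) ≥ 22 + 10δ/(1−δ) ⇒ δ ≥ 11/12.
Belmar: cooperation gives 19 each period; deviation gives 27 once then 4 forever.
  δ ≥ 8/23.
Both must hold, so the binding constraint is Arcadia's: δ ≥ 11/12.

Arcadia; δ ≥ 11/12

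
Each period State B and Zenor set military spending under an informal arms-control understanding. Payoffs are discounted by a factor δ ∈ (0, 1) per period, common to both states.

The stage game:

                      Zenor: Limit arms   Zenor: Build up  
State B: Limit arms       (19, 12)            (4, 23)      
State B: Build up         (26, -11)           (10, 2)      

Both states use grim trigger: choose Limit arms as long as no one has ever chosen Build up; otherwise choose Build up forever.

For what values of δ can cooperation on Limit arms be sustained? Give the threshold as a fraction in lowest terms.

11/21

For State B: deviation gain 26−19 = 7, per-period punishment loss 19−10 = 9. IC gives δ ≥ 7/16.
For Zenor: gain 11, loss 10 per period, so δ ≥ 11/21.
The tighter constraint is Zenor's, so cooperation needs δ ≥ 11/21.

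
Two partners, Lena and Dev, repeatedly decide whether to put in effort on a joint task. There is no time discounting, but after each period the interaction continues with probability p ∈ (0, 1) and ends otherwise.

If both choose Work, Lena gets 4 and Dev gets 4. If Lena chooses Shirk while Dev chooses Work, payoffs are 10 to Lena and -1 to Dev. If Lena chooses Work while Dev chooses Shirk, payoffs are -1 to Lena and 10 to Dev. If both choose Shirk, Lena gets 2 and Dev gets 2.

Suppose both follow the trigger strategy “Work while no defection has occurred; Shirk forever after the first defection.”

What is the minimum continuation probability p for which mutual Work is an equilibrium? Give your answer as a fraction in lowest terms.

With no time discounting, the continuation probability p plays the role of the discount factor.
Grim-trigger IC: 4/(1−p) ≥ 10 + 2p/(1−p) ⇒ p ≥ (10−4)/(10−2) = 3/4.

3/4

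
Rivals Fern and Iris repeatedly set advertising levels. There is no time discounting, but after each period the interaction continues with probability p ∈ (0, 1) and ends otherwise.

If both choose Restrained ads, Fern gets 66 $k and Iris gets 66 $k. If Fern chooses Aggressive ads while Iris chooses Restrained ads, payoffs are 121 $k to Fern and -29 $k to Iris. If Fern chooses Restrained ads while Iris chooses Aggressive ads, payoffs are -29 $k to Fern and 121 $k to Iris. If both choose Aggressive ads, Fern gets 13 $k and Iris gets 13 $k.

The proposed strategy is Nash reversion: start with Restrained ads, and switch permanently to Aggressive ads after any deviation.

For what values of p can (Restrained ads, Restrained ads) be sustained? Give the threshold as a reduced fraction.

55/108

Expected cooperation value is 66 + p·66 + p²·66 + … = 66/(1−p); deviation gives 121 + p·13/(1−p).
66 ≥ 121(1−p) + 13p ⇒ 108p ≥ 55 ⇒ p ≥ 55/108.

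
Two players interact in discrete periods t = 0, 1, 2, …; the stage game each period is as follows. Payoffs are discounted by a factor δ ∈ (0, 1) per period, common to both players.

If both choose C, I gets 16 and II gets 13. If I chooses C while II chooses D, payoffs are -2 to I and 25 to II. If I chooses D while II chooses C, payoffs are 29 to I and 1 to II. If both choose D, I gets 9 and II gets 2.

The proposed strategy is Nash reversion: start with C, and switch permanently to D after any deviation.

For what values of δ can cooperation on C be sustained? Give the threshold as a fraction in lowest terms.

13/20

I's threshold: (29−16)/(29−9) = 13/20.
II's threshold: (25−13)/(25−2) = 12/23.
13/20 > 12/23, so I binds and δ* = 13/20.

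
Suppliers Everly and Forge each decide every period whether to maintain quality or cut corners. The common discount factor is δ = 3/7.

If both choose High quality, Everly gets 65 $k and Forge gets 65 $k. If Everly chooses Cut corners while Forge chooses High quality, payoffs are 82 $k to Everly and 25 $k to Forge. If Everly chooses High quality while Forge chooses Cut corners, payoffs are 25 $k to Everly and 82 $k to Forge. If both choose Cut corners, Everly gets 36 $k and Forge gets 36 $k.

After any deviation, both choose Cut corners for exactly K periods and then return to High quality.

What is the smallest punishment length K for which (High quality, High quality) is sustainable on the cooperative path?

No profitable deviation requires (65−36)(δ+…+δ^K) ≥ 82−65, i.e. δ+…+δ^K ≥ 17/29 ≈ 0.5862.
With δ = 3/7, the partial sums are K=1: 0.4286, K=2: 0.6122.
K = 2 is the first length at which the sum reaches 0.5862.

2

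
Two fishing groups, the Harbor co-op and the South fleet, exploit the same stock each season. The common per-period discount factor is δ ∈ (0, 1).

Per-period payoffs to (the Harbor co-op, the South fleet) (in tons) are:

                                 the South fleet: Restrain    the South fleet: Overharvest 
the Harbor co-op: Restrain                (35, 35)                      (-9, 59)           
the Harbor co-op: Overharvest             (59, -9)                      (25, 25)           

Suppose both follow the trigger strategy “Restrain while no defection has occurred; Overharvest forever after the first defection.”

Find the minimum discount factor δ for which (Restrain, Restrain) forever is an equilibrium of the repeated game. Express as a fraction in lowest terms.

12/17

35/(1−δ) ≥ 59 + 25δ/(1−δ)
35 ≥ 59 − 34δ
δ ≥ 24/34 = 12/17.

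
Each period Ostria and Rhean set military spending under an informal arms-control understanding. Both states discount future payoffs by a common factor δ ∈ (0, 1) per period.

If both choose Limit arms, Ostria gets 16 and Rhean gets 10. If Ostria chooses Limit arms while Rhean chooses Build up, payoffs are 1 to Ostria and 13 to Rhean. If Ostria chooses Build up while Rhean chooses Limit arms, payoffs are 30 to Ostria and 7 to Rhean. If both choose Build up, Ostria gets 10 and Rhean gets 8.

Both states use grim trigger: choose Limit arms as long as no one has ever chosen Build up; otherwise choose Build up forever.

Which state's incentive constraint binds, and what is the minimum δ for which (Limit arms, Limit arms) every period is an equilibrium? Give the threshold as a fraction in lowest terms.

Ostria: cooperation gives 16 each period; deviation gives 30 once then 10 forever.
  16/(1−δ) ≥ 30 + 10δ/(1−δ) ⇒ δ ≥ 14/20 = 7/10.
Rhean: cooperation gives 10 each period; deviation gives 13 once then 8 forever.
  δ ≥ 3/5.
Both must hold, so the binding constraint is Ostria's: δ ≥ 7/10.

Ostria; δ ≥ 7/10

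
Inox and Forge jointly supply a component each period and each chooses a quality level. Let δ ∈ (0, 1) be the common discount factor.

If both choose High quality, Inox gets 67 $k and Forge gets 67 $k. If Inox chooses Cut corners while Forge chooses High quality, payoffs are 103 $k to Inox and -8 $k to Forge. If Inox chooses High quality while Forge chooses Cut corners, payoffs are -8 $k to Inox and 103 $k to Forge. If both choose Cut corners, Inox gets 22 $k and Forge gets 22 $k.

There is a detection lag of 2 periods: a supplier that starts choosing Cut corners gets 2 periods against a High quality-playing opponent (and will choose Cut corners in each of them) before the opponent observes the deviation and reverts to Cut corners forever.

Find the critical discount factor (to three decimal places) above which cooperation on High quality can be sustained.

The best deviation is to choose Cut corners for all 2 undetected periods, earning 103 each, then 22 forever once detected.
Deviation value: 103(1−δ^2)/(1−δ) + 22δ^2/(1−δ); cooperation value: 67/(1−δ).
IC: 67 ≥ 103(1−δ^2) + 22δ^2 = 103 − 81δ^2.
So δ^2 ≥ 36/81 = 4/9, giving δ ≥ (4/9)^(1/2) ≈ 0.667.

0.667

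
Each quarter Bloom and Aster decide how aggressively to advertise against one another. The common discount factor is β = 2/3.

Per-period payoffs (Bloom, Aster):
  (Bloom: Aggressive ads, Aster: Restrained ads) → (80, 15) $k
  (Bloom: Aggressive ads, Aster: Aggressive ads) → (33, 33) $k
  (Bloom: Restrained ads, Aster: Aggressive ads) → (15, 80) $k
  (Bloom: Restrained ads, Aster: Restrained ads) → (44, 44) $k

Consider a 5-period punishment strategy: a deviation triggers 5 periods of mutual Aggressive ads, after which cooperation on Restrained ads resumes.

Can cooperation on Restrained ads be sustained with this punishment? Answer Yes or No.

No

IC: β+…+β^5 ≥ (80−44)/(44−33) = 36/11.
At β = 2/3: partial sum = 1.7366 < 3.2727. Cooperation not sustainable.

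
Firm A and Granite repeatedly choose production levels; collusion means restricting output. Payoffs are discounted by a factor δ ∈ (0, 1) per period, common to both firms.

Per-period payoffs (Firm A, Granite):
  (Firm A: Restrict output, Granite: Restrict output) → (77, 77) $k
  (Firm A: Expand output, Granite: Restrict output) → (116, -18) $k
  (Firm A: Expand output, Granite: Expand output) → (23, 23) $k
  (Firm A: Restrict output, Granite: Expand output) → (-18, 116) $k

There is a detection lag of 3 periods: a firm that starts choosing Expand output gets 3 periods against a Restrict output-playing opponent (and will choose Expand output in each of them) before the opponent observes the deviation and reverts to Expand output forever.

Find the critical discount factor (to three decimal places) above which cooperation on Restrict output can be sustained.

Deviating for the 3 undetected periods gains 116−77 = 39 per period over cooperation, then loses 77−23 = 54 per period forever once punishment starts.
Gain: 39(1 + δ + … + δ^2); loss: 54·δ^3/(1−δ).
No profitable deviation ⇔ 39(1−δ^3) ≤ 54·δ^3, i.e. δ^3 ≥ 39/(39+54) = 13/31.
Hence δ ≥ (13/31)^(1/3) ≈ 0.749.

0.749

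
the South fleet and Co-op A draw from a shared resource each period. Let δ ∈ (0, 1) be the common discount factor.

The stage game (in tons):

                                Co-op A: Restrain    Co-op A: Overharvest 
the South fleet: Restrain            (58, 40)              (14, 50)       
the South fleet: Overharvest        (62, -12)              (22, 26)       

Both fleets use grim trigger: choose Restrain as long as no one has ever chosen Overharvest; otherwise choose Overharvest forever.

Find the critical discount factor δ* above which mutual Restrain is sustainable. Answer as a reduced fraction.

the South fleet: cooperation gives 58 each period; deviation gives 62 once then 22 forever.
  58/(1−δ) ≥ 62 + 22δ/(1−δ) ⇒ δ ≥ 4/40 = 1/10.
Co-op A: cooperation gives 40 each period; deviation gives 50 once then 26 forever.
  δ ≥ 10/24 = 5/12.
Both must hold, so the binding constraint is Co-op A's: δ ≥ 5/12.

5/12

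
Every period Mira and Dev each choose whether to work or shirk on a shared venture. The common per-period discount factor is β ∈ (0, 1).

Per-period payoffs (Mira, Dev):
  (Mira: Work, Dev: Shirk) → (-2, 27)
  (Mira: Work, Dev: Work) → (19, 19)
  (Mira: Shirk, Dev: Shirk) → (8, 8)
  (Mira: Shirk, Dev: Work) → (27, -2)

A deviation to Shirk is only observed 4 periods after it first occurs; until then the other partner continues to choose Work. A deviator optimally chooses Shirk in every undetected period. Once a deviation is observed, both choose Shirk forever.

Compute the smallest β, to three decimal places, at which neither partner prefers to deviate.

Deviating for the 4 undetected periods gains 27−19 = 8 per period over cooperation, then loses 19−8 = 11 per period forever once punishment starts.
Gain: 8(1 + β + … + β^3); loss: 11·β^4/(1−β).
No profitable deviation ⇔ 8(1−β^4) ≤ 11·β^4, i.e. β^4 ≥ 8/(8+11) = 8/19.
Hence β ≥ (8/19)^(1/4) ≈ 0.806.

0.806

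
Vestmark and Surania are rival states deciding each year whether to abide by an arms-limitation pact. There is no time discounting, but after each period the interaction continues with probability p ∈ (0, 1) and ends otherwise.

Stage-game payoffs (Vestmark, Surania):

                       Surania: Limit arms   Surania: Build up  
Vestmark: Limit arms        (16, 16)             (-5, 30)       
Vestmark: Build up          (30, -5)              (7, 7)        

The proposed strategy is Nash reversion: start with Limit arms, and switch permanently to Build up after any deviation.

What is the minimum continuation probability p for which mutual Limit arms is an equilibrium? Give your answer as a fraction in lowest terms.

14/23

Expected cooperation value is 16 + p·16 + p²·16 + … = 16/(1−p); deviation gives 30 + p·7/(1−p).
16 ≥ 30(1−p) + 7p ⇒ 23p ≥ 14 ⇒ p ≥ 14/23.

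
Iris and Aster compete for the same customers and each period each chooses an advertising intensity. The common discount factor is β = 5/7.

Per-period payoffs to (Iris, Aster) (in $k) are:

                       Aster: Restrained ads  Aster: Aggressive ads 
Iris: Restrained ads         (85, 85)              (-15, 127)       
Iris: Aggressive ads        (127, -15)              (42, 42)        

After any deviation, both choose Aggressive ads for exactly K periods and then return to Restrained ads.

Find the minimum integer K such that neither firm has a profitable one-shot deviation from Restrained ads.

No profitable deviation requires (85−42)(β+…+β^K) ≥ 127−85, i.e. β+…+β^K ≥ 42/43 ≈ 0.9767.
With β = 5/7, the partial sums are K=1: 0.7143, K=2: 1.2245.
K = 2 is the first length at which the sum reaches 0.9767.

2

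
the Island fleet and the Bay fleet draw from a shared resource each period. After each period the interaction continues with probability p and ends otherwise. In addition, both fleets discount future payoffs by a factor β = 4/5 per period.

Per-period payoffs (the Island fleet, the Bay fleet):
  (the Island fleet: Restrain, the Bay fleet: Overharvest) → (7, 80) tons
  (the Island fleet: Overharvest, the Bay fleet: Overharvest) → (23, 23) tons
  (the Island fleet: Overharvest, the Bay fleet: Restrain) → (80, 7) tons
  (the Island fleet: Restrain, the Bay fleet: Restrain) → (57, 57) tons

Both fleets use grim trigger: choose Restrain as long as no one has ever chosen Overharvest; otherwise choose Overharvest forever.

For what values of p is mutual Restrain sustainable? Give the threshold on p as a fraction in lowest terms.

With continuation probability p and discount β, the effective per-period discount factor is βp.
Grim-trigger IC: βp ≥ (80−57)/(80−23) = 23/57.
So p ≥ (23/57)/(4/5) = 115/228.

115/228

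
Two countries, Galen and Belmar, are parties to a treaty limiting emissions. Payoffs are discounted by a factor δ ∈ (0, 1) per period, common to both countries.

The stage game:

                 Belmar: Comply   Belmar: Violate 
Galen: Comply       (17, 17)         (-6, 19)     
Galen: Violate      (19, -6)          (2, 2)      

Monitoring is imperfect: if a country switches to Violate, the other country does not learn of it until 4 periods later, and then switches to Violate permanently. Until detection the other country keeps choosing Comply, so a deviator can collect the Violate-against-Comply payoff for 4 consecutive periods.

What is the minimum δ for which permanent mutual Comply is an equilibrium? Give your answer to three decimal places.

0.586

Deviating for the 4 undetected periods gains 19−17 = 2 per period over cooperation, then loses 17−2 = 15 per period forever once punishment starts.
Gain: 2(1 + δ + … + δ^3); loss: 15·δ^4/(1−δ).
No profitable deviation ⇔ 2(1−δ^4) ≤ 15·δ^4, i.e. δ^4 ≥ 2/(2+15) = 2/17.
Hence δ ≥ (2/17)^(1/4) ≈ 0.586.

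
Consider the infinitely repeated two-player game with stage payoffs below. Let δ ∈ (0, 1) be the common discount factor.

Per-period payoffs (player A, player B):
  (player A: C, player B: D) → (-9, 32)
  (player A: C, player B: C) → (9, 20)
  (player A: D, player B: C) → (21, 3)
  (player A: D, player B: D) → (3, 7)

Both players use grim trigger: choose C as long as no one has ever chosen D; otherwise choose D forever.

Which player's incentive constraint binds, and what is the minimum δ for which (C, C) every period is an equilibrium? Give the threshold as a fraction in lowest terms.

player A's threshold: (21−9)/(21−3) = 2/3.
player B's threshold: (32−20)/(32−7) = 12/25.
2/3 > 12/25, so player A binds and δ* = 2/3.

player A; δ ≥ 2/3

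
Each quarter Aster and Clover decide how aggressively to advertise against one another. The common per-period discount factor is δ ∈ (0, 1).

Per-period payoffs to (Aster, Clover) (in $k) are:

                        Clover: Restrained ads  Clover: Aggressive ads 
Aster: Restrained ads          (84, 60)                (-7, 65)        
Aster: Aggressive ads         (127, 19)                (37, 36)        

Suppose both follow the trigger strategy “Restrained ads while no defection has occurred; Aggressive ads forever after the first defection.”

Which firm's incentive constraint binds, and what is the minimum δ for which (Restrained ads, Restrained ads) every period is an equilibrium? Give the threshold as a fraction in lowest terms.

Aster's threshold: (127−84)/(127−37) = 43/90.
Clover's threshold: (65−60)/(65−36) = 5/29.
43/90 > 5/29, so Aster binds and δ* = 43/90.

Aster; δ ≥ 43/90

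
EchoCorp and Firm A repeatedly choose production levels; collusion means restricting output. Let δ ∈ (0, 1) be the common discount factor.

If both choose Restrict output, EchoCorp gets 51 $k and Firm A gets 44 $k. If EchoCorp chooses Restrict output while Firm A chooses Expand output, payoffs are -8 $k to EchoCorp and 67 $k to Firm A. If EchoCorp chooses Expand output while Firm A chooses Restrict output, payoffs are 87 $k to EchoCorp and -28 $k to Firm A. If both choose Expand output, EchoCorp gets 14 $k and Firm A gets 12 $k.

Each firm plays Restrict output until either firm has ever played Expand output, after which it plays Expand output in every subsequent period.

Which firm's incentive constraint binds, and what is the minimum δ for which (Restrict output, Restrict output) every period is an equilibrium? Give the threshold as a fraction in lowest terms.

EchoCorp; δ ≥ 36/73

For EchoCorp: deviation gain 87−51 = 36, per-period punishment loss 51−14 = 37. IC gives δ ≥ 36/73.
For Firm A: gain 23, loss 32 per period, so δ ≥ 23/55.
The tighter constraint is EchoCorp's, so cooperation needs δ ≥ 36/73.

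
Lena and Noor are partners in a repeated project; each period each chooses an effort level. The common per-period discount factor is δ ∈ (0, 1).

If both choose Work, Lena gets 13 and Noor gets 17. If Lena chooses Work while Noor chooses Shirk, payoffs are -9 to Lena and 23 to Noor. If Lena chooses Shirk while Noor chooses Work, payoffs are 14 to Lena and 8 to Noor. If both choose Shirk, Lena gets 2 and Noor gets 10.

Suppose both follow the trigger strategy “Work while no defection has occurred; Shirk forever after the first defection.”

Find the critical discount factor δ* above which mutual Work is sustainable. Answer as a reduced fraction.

Lena: cooperation gives 13 each period; deviation gives 14 once then 2 forever.
  13/(1−δ) ≥ 14 + 2δ/(1−δ) ⇒ δ ≥ 1/12.
Noor: cooperation gives 17 each period; deviation gives 23 once then 10 forever.
  δ ≥ 6/13.
Both must hold, so the binding constraint is Noor's: δ ≥ 6/13.

6/13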